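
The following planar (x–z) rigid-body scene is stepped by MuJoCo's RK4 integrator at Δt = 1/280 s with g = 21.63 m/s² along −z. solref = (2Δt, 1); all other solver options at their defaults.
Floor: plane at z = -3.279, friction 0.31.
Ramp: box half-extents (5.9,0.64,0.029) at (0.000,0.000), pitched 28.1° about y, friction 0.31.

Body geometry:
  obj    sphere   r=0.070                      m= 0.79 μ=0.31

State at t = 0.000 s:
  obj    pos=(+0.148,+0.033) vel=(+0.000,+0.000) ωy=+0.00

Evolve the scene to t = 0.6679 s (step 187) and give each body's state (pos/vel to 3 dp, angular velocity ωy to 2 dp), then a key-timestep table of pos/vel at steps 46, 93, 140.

State at t = 0.6679 s:
  obj    pos=(+1.580,-0.731) vel=(+4.287,-2.289) ωy=+69.42

Key-timestep trajectory:
   step    t(s)  obj.x    obj.z    obj.vx   obj.vz 
     46  0.1643   +0.235  -0.013  +1.055  -0.563
     93  0.3321   +0.502  -0.156  +2.132  -1.139
    140  0.5000   +0.951  -0.395  +3.210  -1.714


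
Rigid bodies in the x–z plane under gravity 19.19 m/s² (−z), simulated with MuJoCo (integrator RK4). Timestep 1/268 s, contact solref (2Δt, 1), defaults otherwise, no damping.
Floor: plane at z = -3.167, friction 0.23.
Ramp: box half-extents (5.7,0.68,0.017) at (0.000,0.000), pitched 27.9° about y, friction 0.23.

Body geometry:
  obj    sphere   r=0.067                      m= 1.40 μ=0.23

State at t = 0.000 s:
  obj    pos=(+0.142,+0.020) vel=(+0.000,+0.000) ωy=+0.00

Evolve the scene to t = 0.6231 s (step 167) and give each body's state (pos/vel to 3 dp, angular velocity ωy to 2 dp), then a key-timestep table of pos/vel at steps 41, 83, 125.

State at t = 0.6231 s:
  obj    pos=(+1.243,-0.563) vel=(+3.533,-1.870) ωy=+59.64

Key-timestep trajectory:
   step    t(s)  obj.x    obj.z    obj.vx   obj.vz 
     41  0.1530   +0.208  -0.015  +0.868  -0.459
     83  0.3097   +0.414  -0.124  +1.756  -0.930
    125  0.4664   +0.759  -0.307  +2.644  -1.400


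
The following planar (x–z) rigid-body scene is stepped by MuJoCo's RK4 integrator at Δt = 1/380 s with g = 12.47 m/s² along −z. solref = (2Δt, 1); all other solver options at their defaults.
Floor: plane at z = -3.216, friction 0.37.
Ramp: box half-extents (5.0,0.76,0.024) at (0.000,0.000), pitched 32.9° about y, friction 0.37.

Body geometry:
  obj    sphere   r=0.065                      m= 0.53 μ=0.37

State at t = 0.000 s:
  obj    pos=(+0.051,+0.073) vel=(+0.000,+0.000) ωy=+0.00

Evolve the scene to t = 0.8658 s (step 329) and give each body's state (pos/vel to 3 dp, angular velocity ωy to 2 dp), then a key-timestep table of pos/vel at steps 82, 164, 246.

State at t = 0.8658 s:
  obj    pos=(+1.574,-0.912) vel=(+3.517,-2.275) ωy=+64.44

Key-timestep trajectory:
   step    t(s)  obj.x    obj.z    obj.vx   obj.vz 
     82  0.2158   +0.146  +0.012  +0.877  -0.567
    164  0.4316   +0.429  -0.172  +1.753  -1.134
    246  0.6474   +0.902  -0.478  +2.630  -1.701


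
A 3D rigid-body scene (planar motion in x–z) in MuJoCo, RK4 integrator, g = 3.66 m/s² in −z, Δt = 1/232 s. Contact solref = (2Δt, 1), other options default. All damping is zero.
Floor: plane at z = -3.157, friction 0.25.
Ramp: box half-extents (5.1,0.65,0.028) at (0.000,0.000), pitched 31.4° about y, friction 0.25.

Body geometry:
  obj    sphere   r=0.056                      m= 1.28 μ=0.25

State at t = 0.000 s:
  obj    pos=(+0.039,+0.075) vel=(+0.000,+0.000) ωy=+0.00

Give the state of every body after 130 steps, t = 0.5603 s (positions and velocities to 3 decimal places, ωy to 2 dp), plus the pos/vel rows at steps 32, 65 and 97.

State at t = 0.5603 s:
  obj    pos=(+0.221,-0.037) vel=(+0.652,-0.398) ωy=+13.62

Key-timestep trajectory:
   step    t(s)  obj.x    obj.z    obj.vx   obj.vz 
     32  0.1379   +0.050  +0.068  +0.160  -0.098
     65  0.2802   +0.085  +0.047  +0.326  -0.199
     97  0.4181   +0.141  +0.013  +0.486  -0.297


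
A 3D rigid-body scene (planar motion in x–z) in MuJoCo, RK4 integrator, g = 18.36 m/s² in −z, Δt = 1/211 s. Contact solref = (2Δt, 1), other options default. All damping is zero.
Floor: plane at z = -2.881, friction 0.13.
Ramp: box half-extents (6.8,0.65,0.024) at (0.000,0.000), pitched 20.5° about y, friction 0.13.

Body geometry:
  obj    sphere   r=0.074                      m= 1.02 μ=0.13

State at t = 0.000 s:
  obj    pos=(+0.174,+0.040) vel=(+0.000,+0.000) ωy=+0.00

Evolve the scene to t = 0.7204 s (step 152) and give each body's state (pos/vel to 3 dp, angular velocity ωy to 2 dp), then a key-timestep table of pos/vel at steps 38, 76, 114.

State at t = 0.7204 s:
  obj    pos=(+1.290,-0.378) vel=(+3.099,-1.159) ωy=+44.69

Key-timestep trajectory:
   step    t(s)  obj.x    obj.z    obj.vx   obj.vz 
     38  0.1801   +0.244  +0.013  +0.775  -0.290
     76  0.3602   +0.453  -0.065  +1.550  -0.579
    114  0.5403   +0.802  -0.195  +2.325  -0.869


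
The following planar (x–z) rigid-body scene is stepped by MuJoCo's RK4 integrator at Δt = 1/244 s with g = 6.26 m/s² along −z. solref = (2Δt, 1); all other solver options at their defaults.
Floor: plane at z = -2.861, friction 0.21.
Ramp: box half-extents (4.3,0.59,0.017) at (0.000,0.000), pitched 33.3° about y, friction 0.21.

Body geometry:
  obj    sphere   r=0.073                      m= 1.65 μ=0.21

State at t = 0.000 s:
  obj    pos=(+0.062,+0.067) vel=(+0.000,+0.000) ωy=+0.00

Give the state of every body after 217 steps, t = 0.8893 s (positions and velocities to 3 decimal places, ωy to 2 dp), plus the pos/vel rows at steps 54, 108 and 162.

State at t = 0.8893 s:
  obj    pos=(+0.874,-0.466) vel=(+1.825,-1.199) ωy=+29.90

Key-timestep trajectory:
   step    t(s)  obj.x    obj.z    obj.vx   obj.vz 
     54  0.2213   +0.112  +0.034  +0.454  -0.298
    108  0.4426   +0.263  -0.065  +0.908  -0.597
    162  0.6639   +0.514  -0.230  +1.362  -0.895


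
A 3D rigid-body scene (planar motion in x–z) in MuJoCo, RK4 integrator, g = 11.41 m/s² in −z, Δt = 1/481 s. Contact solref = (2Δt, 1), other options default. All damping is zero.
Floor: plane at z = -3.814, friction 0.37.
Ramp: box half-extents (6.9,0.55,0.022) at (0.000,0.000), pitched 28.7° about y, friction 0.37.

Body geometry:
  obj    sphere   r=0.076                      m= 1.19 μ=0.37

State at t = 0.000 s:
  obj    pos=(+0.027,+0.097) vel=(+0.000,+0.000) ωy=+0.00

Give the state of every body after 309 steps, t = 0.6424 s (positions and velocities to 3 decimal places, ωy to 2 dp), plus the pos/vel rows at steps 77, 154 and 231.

State at t = 0.6424 s:
  obj    pos=(+0.735,-0.291) vel=(+2.205,-1.207) ωy=+33.08

Key-timestep trajectory:
   step    t(s)  obj.x    obj.z    obj.vx   obj.vz 
     77  0.1601   +0.071  +0.073  +0.550  -0.301
    154  0.3202   +0.203  +0.001  +1.099  -0.602
    231  0.4802   +0.423  -0.120  +1.649  -0.903


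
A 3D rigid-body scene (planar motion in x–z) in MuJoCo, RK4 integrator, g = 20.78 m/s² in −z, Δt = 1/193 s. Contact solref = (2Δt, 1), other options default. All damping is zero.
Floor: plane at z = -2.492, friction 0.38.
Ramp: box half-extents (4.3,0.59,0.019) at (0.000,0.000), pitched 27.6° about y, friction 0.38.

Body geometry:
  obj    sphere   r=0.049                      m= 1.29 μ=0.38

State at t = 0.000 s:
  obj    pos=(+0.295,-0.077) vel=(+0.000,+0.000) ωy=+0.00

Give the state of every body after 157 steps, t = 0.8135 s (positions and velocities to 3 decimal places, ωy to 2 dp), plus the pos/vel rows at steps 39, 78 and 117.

State at t = 0.8135 s:
  obj    pos=(+2.311,-1.132) vel=(+4.957,-2.591) ωy=+114.14

Key-timestep trajectory:
   step    t(s)  obj.x    obj.z    obj.vx   obj.vz 
     39  0.2021   +0.419  -0.143  +1.232  -0.644
     78  0.4041   +0.793  -0.338  +2.463  -1.288
    117  0.6062   +1.415  -0.663  +3.694  -1.931


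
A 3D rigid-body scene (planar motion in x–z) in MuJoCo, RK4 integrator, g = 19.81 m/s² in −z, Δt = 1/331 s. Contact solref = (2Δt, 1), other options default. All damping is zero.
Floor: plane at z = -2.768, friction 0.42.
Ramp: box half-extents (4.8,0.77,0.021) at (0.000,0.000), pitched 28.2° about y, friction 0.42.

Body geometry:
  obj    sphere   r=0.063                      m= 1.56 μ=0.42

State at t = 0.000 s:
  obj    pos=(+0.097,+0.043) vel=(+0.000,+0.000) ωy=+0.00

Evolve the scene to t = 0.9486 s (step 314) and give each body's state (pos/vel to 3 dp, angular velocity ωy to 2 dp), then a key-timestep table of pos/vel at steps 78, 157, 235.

State at t = 0.9486 s:
  obj    pos=(+2.749,-1.379) vel=(+5.590,-2.997) ωy=+100.68

Key-timestep trajectory:
   step    t(s)  obj.x    obj.z    obj.vx   obj.vz 
     78  0.2356   +0.261  -0.045  +1.389  -0.745
    157  0.4743   +0.760  -0.312  +2.795  -1.499
    235  0.7100   +1.582  -0.753  +4.184  -2.243


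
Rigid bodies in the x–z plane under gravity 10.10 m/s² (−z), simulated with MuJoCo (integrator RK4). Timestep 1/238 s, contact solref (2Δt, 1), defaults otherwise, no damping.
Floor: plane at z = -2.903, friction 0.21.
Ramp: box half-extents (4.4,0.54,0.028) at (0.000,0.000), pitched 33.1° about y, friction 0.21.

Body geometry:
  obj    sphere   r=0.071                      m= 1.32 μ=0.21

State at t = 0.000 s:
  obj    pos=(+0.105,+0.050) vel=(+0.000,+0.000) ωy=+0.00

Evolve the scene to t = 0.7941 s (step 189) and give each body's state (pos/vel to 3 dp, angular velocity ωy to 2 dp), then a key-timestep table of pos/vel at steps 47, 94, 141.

State at t = 0.7941 s:
  obj    pos=(+1.146,-0.629) vel=(+2.621,-1.709) ωy=+44.05

Key-timestep trajectory:
   step    t(s)  obj.x    obj.z    obj.vx   obj.vz 
     47  0.1975   +0.169  +0.008  +0.652  -0.425
     94  0.3950   +0.362  -0.118  +1.304  -0.850
    141  0.5924   +0.684  -0.328  +1.956  -1.275


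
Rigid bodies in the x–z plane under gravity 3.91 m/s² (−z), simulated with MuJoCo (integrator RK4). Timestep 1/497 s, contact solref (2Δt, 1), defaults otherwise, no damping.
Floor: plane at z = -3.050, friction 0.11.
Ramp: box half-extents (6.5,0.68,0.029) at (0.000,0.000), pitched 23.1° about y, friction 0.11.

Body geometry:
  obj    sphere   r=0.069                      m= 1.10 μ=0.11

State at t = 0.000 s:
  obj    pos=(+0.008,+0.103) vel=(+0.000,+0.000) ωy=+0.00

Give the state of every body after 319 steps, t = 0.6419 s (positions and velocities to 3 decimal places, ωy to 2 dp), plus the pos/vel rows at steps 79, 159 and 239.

State at t = 0.6419 s:
  obj    pos=(+0.224,+0.011) vel=(+0.673,-0.289) ωy=+9.16

Key-timestep trajectory:
   step    t(s)  obj.x    obj.z    obj.vx   obj.vz 
     79  0.1590   +0.021  +0.097  +0.168  -0.070
    159  0.3199   +0.062  +0.080  +0.337  -0.140
    239  0.4809   +0.130  +0.051  +0.504  -0.216


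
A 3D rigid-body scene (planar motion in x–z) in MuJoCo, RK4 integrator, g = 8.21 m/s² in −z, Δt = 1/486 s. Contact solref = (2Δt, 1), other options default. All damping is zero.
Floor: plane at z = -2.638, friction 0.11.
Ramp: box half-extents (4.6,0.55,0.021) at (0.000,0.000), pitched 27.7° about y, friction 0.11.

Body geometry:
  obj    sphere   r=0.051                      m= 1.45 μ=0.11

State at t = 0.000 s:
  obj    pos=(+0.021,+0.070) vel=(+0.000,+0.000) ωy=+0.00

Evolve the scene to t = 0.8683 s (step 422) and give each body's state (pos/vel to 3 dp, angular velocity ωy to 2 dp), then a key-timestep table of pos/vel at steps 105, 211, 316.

State at t = 0.8683 s:
  obj    pos=(+1.029,-0.459) vel=(+2.318,-1.225) ωy=+33.91

Key-timestep trajectory:
   step    t(s)  obj.x    obj.z    obj.vx   obj.vz 
    105  0.2160   +0.084  +0.037  +0.578  -0.306
    211  0.4342   +0.273  -0.062  +1.157  -0.619
    316  0.6502   +0.587  -0.227  +1.733  -0.925


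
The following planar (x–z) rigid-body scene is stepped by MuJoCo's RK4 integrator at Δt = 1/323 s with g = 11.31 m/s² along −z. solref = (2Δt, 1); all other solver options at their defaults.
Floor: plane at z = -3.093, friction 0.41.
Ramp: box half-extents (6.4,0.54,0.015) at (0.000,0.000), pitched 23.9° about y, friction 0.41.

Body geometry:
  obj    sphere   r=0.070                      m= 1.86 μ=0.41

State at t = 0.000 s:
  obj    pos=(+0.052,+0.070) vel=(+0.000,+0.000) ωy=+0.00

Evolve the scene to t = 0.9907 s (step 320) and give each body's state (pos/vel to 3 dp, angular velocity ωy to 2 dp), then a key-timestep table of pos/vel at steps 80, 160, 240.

State at t = 0.9907 s:
  obj    pos=(+1.521,-0.581) vel=(+2.965,-1.314) ωy=+46.32

Key-timestep trajectory:
   step    t(s)  obj.x    obj.z    obj.vx   obj.vz 
     80  0.2477   +0.144  +0.029  +0.741  -0.328
    160  0.4954   +0.419  -0.093  +1.482  -0.657
    240  0.7430   +0.878  -0.296  +2.223  -0.985


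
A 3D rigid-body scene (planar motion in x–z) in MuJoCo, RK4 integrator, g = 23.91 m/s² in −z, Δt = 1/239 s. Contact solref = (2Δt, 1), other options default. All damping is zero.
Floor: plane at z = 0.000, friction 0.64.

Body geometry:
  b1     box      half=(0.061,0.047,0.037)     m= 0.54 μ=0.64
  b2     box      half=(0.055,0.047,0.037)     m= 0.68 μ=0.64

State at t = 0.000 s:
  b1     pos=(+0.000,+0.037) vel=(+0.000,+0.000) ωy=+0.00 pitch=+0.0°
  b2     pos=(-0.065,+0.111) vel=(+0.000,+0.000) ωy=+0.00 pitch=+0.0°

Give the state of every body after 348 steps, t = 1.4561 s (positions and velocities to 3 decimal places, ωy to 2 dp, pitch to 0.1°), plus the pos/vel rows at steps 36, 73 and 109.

State at t = 1.4561 s:
  b1     pos=(+0.000,+0.037) vel=(+0.000,+0.000) ωy=+0.00 pitch=+0.0°
  b2     pos=(-0.115,+0.055) vel=(+0.000,+0.000) ωy=+0.00 pitch=-90.0°

Key-timestep trajectory:
   step    t(s)  b1.x    b1.z    b1.vx   b1.vz   b2.x    b2.z    b2.vx   b2.vz 
     36  0.1506   +0.000  +0.037  +0.001  +0.000   -0.087  +0.101  -0.364  -0.337
     73  0.3054   +0.000  +0.037  +0.000  +0.000   -0.139  +0.065  -0.059  +0.012
    109  0.4561   +0.000  +0.037  +0.000  +0.000   -0.110  +0.057  +0.097  +0.125


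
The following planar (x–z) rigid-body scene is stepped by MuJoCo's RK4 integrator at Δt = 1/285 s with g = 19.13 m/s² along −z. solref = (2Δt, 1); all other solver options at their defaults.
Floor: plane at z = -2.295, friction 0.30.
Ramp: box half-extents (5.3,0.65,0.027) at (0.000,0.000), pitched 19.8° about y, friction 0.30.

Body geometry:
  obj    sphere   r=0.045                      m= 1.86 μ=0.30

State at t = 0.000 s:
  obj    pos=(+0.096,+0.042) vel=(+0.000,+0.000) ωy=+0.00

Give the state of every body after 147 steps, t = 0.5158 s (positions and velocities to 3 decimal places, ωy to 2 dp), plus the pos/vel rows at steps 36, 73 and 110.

State at t = 0.5158 s:
  obj    pos=(+0.675,-0.167) vel=(+2.246,-0.809) ωy=+53.04

Key-timestep trajectory:
   step    t(s)  obj.x    obj.z    obj.vx   obj.vz 
     36  0.1263   +0.131  +0.029  +0.550  -0.198
     73  0.2561   +0.239  -0.009  +1.116  -0.402
    110  0.3860   +0.420  -0.075  +1.681  -0.605


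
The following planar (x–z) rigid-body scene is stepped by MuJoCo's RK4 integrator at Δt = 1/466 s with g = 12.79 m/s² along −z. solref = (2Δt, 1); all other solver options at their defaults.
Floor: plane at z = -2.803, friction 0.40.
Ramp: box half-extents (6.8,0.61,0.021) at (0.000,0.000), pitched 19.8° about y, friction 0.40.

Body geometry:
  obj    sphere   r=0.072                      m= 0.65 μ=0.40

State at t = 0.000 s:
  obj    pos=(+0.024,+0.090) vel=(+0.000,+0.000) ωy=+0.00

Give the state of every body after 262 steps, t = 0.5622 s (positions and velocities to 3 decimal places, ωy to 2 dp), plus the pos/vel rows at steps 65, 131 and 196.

State at t = 0.5622 s:
  obj    pos=(+0.484,-0.076) vel=(+1.637,-0.589) ωy=+24.16

Key-timestep trajectory:
   step    t(s)  obj.x    obj.z    obj.vx   obj.vz 
     65  0.1395   +0.052  +0.080  +0.406  -0.146
    131  0.2811   +0.139  +0.049  +0.819  -0.295
    196  0.4206   +0.282  -0.003  +1.225  -0.441


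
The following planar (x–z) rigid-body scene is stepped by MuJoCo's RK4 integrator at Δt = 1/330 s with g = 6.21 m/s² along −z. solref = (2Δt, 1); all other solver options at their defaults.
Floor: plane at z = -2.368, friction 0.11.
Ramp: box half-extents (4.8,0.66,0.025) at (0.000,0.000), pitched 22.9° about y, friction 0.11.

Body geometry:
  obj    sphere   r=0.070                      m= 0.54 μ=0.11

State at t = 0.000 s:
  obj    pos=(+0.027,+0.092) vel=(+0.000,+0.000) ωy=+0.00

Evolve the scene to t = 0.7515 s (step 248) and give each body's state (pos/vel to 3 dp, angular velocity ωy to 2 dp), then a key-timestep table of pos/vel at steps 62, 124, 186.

State at t = 0.7515 s:
  obj    pos=(+0.492,-0.105) vel=(+1.239,-0.519) ωy=+16.90

Key-timestep trajectory:
   step    t(s)  obj.x    obj.z    obj.vx   obj.vz 
     62  0.1879   +0.056  +0.079  +0.310  -0.129
    124  0.3758   +0.143  +0.043  +0.618  -0.264
    186  0.5636   +0.289  -0.019  +0.927  -0.396


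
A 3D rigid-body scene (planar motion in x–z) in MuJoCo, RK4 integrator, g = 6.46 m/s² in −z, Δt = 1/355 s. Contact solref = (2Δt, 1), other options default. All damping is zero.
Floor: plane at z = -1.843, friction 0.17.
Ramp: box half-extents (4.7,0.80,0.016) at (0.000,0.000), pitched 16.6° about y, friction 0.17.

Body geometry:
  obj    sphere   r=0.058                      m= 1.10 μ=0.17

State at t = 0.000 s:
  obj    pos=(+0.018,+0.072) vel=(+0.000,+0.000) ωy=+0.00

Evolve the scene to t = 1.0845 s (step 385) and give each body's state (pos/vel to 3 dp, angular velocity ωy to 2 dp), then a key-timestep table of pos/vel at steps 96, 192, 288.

State at t = 1.0845 s:
  obj    pos=(+0.761,-0.150) vel=(+1.370,-0.408) ωy=+24.65

Key-timestep trajectory:
   step    t(s)  obj.x    obj.z    obj.vx   obj.vz 
     96  0.2704   +0.064  +0.058  +0.342  -0.102
    192  0.5408   +0.203  +0.017  +0.683  -0.204
    288  0.8113   +0.434  -0.052  +1.025  -0.306


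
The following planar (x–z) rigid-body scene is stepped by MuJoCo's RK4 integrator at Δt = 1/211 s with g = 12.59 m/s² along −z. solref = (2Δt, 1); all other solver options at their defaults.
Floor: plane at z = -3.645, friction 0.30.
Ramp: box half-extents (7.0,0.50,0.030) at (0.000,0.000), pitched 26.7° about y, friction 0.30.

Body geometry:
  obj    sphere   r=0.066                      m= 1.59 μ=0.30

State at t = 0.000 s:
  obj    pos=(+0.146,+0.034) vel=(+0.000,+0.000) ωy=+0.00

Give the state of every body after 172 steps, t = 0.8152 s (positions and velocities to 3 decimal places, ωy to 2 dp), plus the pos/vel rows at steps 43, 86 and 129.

State at t = 0.8152 s:
  obj    pos=(+1.346,-0.569) vel=(+2.943,-1.480) ωy=+49.90

Key-timestep trajectory:
   step    t(s)  obj.x    obj.z    obj.vx   obj.vz 
     43  0.2038   +0.221  -0.004  +0.736  -0.370
     86  0.4076   +0.446  -0.117  +1.471  -0.740
    129  0.6114   +0.821  -0.305  +2.207  -1.110


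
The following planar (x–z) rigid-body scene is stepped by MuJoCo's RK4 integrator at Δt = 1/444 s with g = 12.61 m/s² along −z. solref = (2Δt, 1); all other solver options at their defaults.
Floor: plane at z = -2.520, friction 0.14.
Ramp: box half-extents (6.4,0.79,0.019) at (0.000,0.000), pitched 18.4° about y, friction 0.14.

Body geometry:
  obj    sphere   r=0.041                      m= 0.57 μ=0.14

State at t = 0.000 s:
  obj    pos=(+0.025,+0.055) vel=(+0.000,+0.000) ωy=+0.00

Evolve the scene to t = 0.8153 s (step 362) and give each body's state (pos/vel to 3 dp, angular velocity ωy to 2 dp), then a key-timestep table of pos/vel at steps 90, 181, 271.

State at t = 0.8153 s:
  obj    pos=(+0.922,-0.243) vel=(+2.200,-0.732) ωy=+56.53

Key-timestep trajectory:
   step    t(s)  obj.x    obj.z    obj.vx   obj.vz 
     90  0.2027   +0.080  +0.036  +0.547  -0.182
    181  0.4077   +0.249  -0.020  +1.100  -0.366
    271  0.6104   +0.528  -0.112  +1.647  -0.548


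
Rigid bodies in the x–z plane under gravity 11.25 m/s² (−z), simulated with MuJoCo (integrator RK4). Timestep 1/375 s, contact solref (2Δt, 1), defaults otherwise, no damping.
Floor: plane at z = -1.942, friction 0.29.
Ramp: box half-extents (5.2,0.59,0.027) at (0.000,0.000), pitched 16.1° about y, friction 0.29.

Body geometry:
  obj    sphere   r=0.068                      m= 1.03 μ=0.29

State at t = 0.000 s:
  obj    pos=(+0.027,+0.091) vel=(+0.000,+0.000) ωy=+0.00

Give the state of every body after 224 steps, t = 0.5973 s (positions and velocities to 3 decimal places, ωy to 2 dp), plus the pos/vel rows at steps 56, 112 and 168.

State at t = 0.5973 s:
  obj    pos=(+0.409,-0.019) vel=(+1.279,-0.369) ωy=+19.57

Key-timestep trajectory:
   step    t(s)  obj.x    obj.z    obj.vx   obj.vz 
     56  0.1493   +0.051  +0.084  +0.320  -0.092
    112  0.2987   +0.123  +0.064  +0.640  -0.185
    168  0.4480   +0.242  +0.029  +0.959  -0.277


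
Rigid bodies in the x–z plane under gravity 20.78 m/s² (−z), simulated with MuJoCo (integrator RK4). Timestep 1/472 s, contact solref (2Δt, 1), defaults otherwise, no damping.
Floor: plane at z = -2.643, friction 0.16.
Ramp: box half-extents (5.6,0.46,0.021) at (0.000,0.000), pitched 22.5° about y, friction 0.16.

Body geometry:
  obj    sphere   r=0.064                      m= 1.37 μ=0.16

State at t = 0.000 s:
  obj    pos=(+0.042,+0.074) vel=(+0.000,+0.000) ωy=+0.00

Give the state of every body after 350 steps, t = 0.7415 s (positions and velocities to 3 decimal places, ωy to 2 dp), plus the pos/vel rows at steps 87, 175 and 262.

State at t = 0.7415 s:
  obj    pos=(+1.485,-0.523) vel=(+3.891,-1.612) ωy=+65.80

Key-timestep trajectory:
   step    t(s)  obj.x    obj.z    obj.vx   obj.vz 
     87  0.1843   +0.131  +0.038  +0.967  -0.401
    175  0.3708   +0.403  -0.075  +1.946  -0.806
    262  0.5551   +0.851  -0.260  +2.913  -1.207


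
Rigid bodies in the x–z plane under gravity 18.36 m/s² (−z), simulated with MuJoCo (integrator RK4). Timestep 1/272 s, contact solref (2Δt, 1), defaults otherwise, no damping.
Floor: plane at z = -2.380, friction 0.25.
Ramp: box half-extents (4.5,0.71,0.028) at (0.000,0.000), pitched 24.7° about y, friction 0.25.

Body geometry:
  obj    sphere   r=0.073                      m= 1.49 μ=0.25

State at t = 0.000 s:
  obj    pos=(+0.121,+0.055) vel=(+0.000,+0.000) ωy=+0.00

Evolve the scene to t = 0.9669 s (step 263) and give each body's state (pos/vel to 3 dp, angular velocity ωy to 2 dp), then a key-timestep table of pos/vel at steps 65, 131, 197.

State at t = 0.9669 s:
  obj    pos=(+2.449,-1.015) vel=(+4.814,-2.214) ωy=+72.57

Key-timestep trajectory:
   step    t(s)  obj.x    obj.z    obj.vx   obj.vz 
     65  0.2390   +0.263  -0.010  +1.190  -0.547
    131  0.4816   +0.699  -0.210  +2.398  -1.103
    197  0.7243   +1.427  -0.545  +3.606  -1.659


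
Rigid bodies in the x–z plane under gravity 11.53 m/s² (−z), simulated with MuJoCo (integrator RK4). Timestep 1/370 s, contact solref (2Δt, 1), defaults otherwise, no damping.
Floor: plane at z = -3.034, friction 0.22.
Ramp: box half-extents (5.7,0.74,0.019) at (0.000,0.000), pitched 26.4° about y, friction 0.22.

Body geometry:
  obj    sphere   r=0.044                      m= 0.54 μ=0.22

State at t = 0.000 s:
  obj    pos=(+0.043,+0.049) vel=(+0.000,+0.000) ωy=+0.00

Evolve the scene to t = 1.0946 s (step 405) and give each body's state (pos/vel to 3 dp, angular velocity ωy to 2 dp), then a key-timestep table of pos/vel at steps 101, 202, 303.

State at t = 1.0946 s:
  obj    pos=(+2.008,-0.926) vel=(+3.590,-1.782) ωy=+91.09

Key-timestep trajectory:
   step    t(s)  obj.x    obj.z    obj.vx   obj.vz 
    101  0.2730   +0.165  -0.012  +0.896  -0.445
    202  0.5459   +0.532  -0.194  +1.791  -0.889
    303  0.8189   +1.143  -0.497  +2.686  -1.333


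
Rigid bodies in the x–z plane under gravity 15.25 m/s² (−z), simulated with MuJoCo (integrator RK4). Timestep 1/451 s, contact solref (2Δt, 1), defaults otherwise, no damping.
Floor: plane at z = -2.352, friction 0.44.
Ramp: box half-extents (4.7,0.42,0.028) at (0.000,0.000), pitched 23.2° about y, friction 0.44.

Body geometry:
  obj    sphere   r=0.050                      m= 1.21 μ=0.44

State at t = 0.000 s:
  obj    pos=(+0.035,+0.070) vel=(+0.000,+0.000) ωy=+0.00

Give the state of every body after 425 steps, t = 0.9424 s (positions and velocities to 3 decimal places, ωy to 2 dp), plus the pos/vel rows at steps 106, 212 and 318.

State at t = 0.9424 s:
  obj    pos=(+1.786,-0.681) vel=(+3.717,-1.593) ωy=+80.87

Key-timestep trajectory:
   step    t(s)  obj.x    obj.z    obj.vx   obj.vz 
    106  0.2350   +0.144  +0.023  +0.927  -0.397
    212  0.4701   +0.471  -0.117  +1.854  -0.795
    318  0.7051   +1.015  -0.350  +2.781  -1.192


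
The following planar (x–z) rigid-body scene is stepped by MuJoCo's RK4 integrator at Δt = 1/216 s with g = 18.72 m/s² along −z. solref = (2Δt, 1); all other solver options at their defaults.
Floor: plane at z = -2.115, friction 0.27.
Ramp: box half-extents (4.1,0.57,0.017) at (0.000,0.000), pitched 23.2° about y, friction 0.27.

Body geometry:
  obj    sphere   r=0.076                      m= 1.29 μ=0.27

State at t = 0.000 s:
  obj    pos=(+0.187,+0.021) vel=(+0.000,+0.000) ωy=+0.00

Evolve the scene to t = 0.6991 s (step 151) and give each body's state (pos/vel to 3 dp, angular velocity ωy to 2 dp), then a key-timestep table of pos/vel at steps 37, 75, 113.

State at t = 0.6991 s:
  obj    pos=(+1.370,-0.486) vel=(+3.385,-1.451) ωy=+48.44

Key-timestep trajectory:
   step    t(s)  obj.x    obj.z    obj.vx   obj.vz 
     37  0.1713   +0.258  -0.009  +0.830  -0.356
     75  0.3472   +0.479  -0.104  +1.681  -0.721
    113  0.5231   +0.850  -0.263  +2.533  -1.086


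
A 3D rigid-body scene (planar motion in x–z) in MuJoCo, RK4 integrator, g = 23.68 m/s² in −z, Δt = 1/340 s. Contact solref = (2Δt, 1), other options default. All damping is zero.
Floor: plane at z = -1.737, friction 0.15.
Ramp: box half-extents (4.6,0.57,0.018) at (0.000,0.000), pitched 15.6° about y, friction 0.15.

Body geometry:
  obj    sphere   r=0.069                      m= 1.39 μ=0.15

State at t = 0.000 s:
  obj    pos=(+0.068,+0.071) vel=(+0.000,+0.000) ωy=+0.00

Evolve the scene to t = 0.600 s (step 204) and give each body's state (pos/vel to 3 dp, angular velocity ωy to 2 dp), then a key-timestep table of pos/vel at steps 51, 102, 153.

State at t = 0.600 s:
  obj    pos=(+0.857,-0.149) vel=(+2.629,-0.734) ωy=+39.55

Key-timestep trajectory:
   step    t(s)  obj.x    obj.z    obj.vx   obj.vz 
     51  0.1500   +0.117  +0.058  +0.657  -0.184
    102  0.3000   +0.265  +0.016  +1.314  -0.367
    153  0.4500   +0.512  -0.053  +1.972  -0.550


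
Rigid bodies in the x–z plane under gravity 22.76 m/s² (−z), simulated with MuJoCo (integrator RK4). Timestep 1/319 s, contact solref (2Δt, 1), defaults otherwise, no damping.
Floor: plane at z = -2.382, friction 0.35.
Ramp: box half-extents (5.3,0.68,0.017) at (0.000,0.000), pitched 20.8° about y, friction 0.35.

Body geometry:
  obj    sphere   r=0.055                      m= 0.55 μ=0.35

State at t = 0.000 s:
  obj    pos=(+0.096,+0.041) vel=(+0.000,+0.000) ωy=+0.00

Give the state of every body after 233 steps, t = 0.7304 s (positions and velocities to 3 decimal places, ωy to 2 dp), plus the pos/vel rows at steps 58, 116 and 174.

State at t = 0.7304 s:
  obj    pos=(+1.536,-0.506) vel=(+3.942,-1.497) ωy=+76.66

Key-timestep trajectory:
   step    t(s)  obj.x    obj.z    obj.vx   obj.vz 
     58  0.1818   +0.185  +0.007  +0.981  -0.373
    116  0.3636   +0.453  -0.095  +1.963  -0.746
    174  0.5455   +0.899  -0.264  +2.944  -1.118


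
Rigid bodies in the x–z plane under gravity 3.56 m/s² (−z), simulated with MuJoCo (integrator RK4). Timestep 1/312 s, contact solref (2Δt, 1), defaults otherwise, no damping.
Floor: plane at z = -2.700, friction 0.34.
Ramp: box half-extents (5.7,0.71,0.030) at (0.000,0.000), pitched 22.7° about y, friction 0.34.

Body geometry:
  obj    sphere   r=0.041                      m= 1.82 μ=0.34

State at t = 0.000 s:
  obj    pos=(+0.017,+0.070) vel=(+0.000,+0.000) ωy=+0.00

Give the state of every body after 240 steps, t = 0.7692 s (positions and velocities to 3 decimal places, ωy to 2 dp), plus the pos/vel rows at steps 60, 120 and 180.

State at t = 0.7692 s:
  obj    pos=(+0.285,-0.042) vel=(+0.696,-0.291) ωy=+18.41

Key-timestep trajectory:
   step    t(s)  obj.x    obj.z    obj.vx   obj.vz 
     60  0.1923   +0.034  +0.063  +0.174  -0.073
    120  0.3846   +0.084  +0.042  +0.348  -0.146
    180  0.5769   +0.168  +0.007  +0.522  -0.218


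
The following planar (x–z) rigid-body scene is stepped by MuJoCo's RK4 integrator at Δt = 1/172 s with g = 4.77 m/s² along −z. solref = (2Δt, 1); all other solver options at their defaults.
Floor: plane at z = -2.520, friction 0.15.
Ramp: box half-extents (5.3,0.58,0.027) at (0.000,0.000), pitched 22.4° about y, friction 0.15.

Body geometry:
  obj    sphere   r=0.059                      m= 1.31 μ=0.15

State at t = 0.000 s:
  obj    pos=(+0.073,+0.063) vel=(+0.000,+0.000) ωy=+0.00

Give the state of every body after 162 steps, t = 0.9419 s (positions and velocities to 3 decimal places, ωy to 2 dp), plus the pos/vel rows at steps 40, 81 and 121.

State at t = 0.9419 s:
  obj    pos=(+0.606,-0.157) vel=(+1.131,-0.466) ωy=+20.72

Key-timestep trajectory:
   step    t(s)  obj.x    obj.z    obj.vx   obj.vz 
     40  0.2326   +0.105  +0.050  +0.279  -0.115
     81  0.4709   +0.206  +0.008  +0.565  -0.233
    121  0.7035   +0.370  -0.060  +0.845  -0.348


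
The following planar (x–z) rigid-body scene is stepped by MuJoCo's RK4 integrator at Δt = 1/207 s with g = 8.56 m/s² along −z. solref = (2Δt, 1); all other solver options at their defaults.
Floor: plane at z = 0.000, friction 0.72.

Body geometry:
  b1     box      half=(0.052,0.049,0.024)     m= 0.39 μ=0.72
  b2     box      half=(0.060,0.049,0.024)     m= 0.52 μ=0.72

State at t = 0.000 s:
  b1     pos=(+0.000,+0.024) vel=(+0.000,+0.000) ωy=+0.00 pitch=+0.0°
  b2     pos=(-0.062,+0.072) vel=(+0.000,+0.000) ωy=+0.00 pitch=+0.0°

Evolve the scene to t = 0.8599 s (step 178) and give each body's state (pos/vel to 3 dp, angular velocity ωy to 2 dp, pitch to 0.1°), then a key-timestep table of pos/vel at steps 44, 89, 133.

State at t = 0.8599 s:
  b1     pos=(+0.000,+0.024) vel=(+0.000,+0.000) ωy=+0.00 pitch=+0.0°
  b2     pos=(-0.075,+0.059) vel=(+0.000,+0.000) ωy=+0.01 pitch=-43.2°

Key-timestep trajectory:
   step    t(s)  b1.x    b1.z    b1.vx   b1.vz   b2.x    b2.z    b2.vx   b2.vz 
     44  0.2126   +0.000  +0.024  +0.000  +0.000   -0.080  +0.060  -0.057  +0.037
     89  0.4300   +0.000  +0.024  +0.000  +0.000   -0.075  +0.059  +0.000  +0.000
    133  0.6425   +0.000  +0.024  +0.000  +0.000   -0.075  +0.059  +0.000  +0.000


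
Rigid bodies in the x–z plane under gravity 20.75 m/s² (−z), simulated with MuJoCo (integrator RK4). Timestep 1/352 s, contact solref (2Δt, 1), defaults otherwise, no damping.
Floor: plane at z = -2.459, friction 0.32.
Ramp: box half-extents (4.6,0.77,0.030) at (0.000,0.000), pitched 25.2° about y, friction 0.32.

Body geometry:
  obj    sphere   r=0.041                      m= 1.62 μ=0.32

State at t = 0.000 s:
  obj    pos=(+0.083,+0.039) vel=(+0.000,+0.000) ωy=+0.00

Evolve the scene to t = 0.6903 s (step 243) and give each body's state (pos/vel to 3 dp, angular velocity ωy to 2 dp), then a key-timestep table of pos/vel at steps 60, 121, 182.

State at t = 0.6903 s:
  obj    pos=(+1.444,-0.601) vel=(+3.942,-1.855) ωy=+106.24

Key-timestep trajectory:
   step    t(s)  obj.x    obj.z    obj.vx   obj.vz 
     60  0.1705   +0.166  +0.000  +0.973  -0.458
    121  0.3438   +0.421  -0.119  +1.963  -0.924
    182  0.5170   +0.846  -0.320  +2.952  -1.389


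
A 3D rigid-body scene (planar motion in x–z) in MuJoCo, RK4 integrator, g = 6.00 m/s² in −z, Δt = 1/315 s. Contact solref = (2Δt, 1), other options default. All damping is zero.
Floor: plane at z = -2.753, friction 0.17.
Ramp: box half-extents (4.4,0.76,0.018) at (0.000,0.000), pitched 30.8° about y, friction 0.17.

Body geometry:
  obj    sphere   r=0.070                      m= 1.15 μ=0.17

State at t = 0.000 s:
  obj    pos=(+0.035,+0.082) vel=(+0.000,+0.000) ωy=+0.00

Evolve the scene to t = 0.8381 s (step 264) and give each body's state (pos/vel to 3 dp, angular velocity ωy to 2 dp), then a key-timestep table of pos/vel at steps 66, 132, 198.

State at t = 0.8381 s:
  obj    pos=(+0.699,-0.314) vel=(+1.583,-0.944) ωy=+26.15

Key-timestep trajectory:
   step    t(s)  obj.x    obj.z    obj.vx   obj.vz 
     66  0.2095   +0.077  +0.057  +0.398  -0.235
    132  0.4190   +0.201  -0.017  +0.792  -0.473
    198  0.6286   +0.409  -0.141  +1.188  -0.706


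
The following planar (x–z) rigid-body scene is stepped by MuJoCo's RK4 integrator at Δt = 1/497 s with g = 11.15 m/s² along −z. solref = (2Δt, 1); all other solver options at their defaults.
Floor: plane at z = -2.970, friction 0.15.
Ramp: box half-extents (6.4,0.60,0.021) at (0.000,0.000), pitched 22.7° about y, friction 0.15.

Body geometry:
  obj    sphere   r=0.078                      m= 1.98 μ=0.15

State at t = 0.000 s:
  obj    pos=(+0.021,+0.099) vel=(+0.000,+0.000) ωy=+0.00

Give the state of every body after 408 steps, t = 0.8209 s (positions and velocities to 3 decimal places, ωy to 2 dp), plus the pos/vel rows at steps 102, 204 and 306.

State at t = 0.8209 s:
  obj    pos=(+0.976,-0.301) vel=(+2.328,-0.974) ωy=+32.34

Key-timestep trajectory:
   step    t(s)  obj.x    obj.z    obj.vx   obj.vz 
    102  0.2052   +0.081  +0.074  +0.582  -0.243
    204  0.4105   +0.260  -0.001  +1.164  -0.487
    306  0.6157   +0.558  -0.126  +1.746  -0.730


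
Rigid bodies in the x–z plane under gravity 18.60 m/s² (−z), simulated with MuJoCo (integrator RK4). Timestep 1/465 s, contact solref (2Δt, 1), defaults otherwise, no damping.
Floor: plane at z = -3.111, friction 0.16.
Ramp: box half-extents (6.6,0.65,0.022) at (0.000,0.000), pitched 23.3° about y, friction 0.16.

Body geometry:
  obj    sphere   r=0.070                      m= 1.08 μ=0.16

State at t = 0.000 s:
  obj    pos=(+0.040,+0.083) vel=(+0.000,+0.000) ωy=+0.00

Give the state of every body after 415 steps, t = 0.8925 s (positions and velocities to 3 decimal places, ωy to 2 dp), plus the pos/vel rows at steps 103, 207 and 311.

State at t = 0.8925 s:
  obj    pos=(+1.962,-0.745) vel=(+4.308,-1.855) ωy=+66.99

Key-timestep trajectory:
   step    t(s)  obj.x    obj.z    obj.vx   obj.vz 
    103  0.2215   +0.158  +0.032  +1.069  -0.461
    207  0.4452   +0.518  -0.123  +2.149  -0.925
    311  0.6688   +1.120  -0.382  +3.228  -1.390


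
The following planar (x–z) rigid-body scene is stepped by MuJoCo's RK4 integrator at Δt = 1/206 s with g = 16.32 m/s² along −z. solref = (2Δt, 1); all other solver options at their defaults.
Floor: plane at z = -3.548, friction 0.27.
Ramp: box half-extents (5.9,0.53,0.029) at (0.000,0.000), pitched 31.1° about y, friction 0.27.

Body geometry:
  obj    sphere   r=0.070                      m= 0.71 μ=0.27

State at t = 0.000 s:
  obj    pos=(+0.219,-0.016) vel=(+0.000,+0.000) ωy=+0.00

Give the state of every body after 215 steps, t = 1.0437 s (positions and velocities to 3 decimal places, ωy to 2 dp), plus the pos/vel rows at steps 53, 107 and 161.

State at t = 1.0437 s:
  obj    pos=(+3.027,-1.711) vel=(+5.381,-3.246) ωy=+89.76

Key-timestep trajectory:
   step    t(s)  obj.x    obj.z    obj.vx   obj.vz 
     53  0.2573   +0.390  -0.119  +1.327  -0.800
    107  0.5194   +0.915  -0.436  +2.678  -1.616
    161  0.7816   +1.794  -0.966  +4.030  -2.431


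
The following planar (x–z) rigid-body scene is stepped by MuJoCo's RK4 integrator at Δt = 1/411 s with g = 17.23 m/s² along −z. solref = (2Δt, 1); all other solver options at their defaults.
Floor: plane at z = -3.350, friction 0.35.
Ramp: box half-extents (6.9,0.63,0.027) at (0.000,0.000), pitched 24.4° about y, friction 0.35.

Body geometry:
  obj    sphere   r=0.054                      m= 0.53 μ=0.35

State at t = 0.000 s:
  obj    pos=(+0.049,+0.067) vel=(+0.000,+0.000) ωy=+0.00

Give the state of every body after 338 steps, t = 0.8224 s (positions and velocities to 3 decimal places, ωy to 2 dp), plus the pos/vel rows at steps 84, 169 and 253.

State at t = 0.8224 s:
  obj    pos=(+1.615,-0.644) vel=(+3.808,-1.727) ωy=+77.42

Key-timestep trajectory:
   step    t(s)  obj.x    obj.z    obj.vx   obj.vz 
     84  0.2044   +0.146  +0.023  +0.946  -0.429
    169  0.4112   +0.440  -0.111  +1.904  -0.864
    253  0.6156   +0.926  -0.331  +2.850  -1.293


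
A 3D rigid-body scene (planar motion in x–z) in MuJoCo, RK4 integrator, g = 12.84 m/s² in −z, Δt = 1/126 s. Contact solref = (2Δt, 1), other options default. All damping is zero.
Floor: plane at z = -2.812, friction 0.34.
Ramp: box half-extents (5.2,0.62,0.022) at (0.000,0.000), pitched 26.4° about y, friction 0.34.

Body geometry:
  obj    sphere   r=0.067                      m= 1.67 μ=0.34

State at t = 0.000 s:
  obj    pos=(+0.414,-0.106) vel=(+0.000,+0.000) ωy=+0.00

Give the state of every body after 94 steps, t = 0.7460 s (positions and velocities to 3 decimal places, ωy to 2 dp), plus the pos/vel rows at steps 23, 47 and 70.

State at t = 0.7460 s:
  obj    pos=(+1.431,-0.611) vel=(+2.725,-1.353) ωy=+45.39

Key-timestep trajectory:
   step    t(s)  obj.x    obj.z    obj.vx   obj.vz 
     23  0.1825   +0.475  -0.136  +0.667  -0.331
     47  0.3730   +0.668  -0.232  +1.363  -0.676
     70  0.5556   +0.978  -0.386  +2.029  -1.007


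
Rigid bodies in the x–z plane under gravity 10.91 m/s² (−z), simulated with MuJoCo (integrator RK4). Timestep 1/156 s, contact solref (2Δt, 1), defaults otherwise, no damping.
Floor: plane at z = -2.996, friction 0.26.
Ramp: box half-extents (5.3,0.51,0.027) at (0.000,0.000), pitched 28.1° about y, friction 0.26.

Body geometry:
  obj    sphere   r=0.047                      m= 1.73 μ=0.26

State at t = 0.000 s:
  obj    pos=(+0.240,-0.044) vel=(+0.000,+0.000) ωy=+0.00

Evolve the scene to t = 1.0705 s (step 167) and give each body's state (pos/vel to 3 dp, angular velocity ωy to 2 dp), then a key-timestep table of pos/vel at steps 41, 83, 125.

State at t = 1.0705 s:
  obj    pos=(+2.095,-1.035) vel=(+3.466,-1.851) ωy=+83.58

Key-timestep trajectory:
   step    t(s)  obj.x    obj.z    obj.vx   obj.vz 
     41  0.2628   +0.352  -0.104  +0.851  -0.454
     83  0.5321   +0.698  -0.289  +1.723  -0.920
    125  0.8013   +1.280  -0.599  +2.595  -1.385


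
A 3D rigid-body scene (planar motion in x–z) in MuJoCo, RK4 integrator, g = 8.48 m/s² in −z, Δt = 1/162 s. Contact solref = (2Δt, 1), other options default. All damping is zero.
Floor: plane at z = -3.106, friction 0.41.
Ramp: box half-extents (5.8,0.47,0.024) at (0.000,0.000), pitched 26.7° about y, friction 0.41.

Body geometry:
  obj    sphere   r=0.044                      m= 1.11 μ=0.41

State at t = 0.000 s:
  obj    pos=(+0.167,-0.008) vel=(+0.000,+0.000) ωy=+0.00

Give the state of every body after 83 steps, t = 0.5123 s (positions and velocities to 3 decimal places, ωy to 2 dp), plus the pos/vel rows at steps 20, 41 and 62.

State at t = 0.5123 s:
  obj    pos=(+0.486,-0.168) vel=(+1.246,-0.627) ωy=+31.68

Key-timestep trajectory:
   step    t(s)  obj.x    obj.z    obj.vx   obj.vz 
     20  0.1235   +0.186  -0.017  +0.300  -0.151
     41  0.2531   +0.245  -0.047  +0.615  -0.310
     62  0.3827   +0.345  -0.097  +0.931  -0.468


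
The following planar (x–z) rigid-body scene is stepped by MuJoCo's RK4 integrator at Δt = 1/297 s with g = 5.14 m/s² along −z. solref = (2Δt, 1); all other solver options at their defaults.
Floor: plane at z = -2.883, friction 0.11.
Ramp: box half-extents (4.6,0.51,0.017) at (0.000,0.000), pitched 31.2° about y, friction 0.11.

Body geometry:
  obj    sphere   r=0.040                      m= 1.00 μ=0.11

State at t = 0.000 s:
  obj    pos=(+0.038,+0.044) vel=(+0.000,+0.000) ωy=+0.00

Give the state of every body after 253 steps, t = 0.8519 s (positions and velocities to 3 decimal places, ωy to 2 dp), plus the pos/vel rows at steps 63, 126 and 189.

State at t = 0.8519 s:
  obj    pos=(+0.714,-0.366) vel=(+1.578,-0.982) ωy=+25.59

Key-timestep trajectory:
   step    t(s)  obj.x    obj.z    obj.vx   obj.vz 
     63  0.2121   +0.080  +0.018  +0.395  -0.241
    126  0.4242   +0.206  -0.058  +0.784  -0.493
    189  0.6364   +0.415  -0.185  +1.179  -0.733
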